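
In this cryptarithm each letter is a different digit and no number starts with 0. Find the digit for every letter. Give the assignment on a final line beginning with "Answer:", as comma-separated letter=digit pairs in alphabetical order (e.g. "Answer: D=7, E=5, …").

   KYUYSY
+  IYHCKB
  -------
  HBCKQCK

Step 1. [col 1: Y + B ≡ K (mod 10)] Y=5 is one option consistent with column 1 (Y + B ≡ K (mod 10), carry-in 0) — take it. So Y=5.
Step 2. [col 1: Y + B ≡ K (mod 10)] column 1 (Y + B ≡ K (mod 10), carry-in 0) doesn't pin K yet; pick K=8 and continue. So K=8.
Step 3. [col 1: Y + B ≡ K (mod 10)] column 1: given Y=5, K=8, carry-in 0, and digits 5,8 already taken and all letters distinct, Y+B≡K (mod 10) forces B=3, so B=3.
Step 4. [H] H is the leading digit of a 7-digit sum of two 6-digit numbers; the final carry is exactly 1, so H=1.
Step 5. [col 2: S + K ≡ C (mod 10)] C=0 is one option consistent with column 2 (S + K ≡ C (mod 10), carry-in 0) — take it, so C=0.
Step 6. [col 2: S + K ≡ C (mod 10)] from column 2 (K=8, C=0, carry-in 0, digits 0,1,3,5,8 already taken and all letters distinct): S must equal 2 ⇒ S=2.
Step 7. [col 3: Y + C ≡ Q (mod 10)] column 3 reads Y+C+carry(1)=Q with Y=5, C=0; with digits 0,1,2,3,5,8 already taken and all letters distinct, the only value for Q is 6 ⇒ Q=6.
Step 8. [col 4: U + H ≡ K (mod 10)] column 4 reads U+H+carry(0)=K with H=1, K=8; with digits 0,1,2,3,5,6,8 already taken and all letters distinct, the only value for U is 7. So U=7.
Step 9. [col 6: K + I ≡ B (mod 10)] from column 6 (K=8, B=3, carry-in 1, digits 0,1,2,3,5,6,7,8 already taken and all letters distinct): I must equal 4. So I=4.

Answer: B=3, C=0, H=1, I=4, K=8, Q=6, S=2, U=7, Y=5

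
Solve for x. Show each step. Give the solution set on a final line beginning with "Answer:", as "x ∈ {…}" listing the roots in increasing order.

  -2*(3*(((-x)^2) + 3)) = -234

Step 1. [-2*(3*(((-x)^2) + 3)) = -234] divide by the outer -2 ⇒ div: 3*(((-x)^2) + 3) = 117.
Step 2. [3*(((-x)^2) + 3) = 117] 3 out front; divide by 3. So div: ((-x)^2) + 3 = 39.
Step 3. [((-x)^2) + 3 = 39] +3 is outermost — subtract 3 both sides ⇒ sub: (-x)^2 = 36.
Step 4. [(-x)^2 = 36] LHS squared, RHS 36 ≥ 0: apply √ (±). So sqrt: -x = 6 or -6.
Step 5. [-x = 6 or -6] LHS negated; negate both sides. So neg: x = -6 or 6.

Answer: x ∈ {-6, 6}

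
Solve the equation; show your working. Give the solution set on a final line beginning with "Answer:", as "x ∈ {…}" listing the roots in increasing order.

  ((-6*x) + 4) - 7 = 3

Step 1. [((-6*x) + 4) - 7 = 3] 7 comes off first (add 7) ⇒ sub: (-6*x) + 4 = 10.
Step 2. [(-6*x) + 4 = 10] subtract 4: x sits inside (… + 4), so sub: -6*x = 6.
Step 3. [-6*x = 6] leading coefficient -6: divide by -6. So div: x = -1.

Answer: x ∈ {-1}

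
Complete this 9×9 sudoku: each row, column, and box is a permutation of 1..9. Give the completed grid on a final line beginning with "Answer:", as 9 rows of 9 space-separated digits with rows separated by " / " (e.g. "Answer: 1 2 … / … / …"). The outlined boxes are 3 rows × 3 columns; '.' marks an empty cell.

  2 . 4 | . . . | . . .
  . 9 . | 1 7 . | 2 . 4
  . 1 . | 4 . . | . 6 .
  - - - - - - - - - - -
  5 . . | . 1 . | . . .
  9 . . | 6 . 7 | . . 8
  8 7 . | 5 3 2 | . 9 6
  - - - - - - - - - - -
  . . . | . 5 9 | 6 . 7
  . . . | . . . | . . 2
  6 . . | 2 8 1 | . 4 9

Step 1. [r4c9∈{3}] nothing but 3 survives at r4c9. So r4c9=3.
Step 2. [r2c1∈{3}] r2c1's peers cover all but 3. So r2c1=3.
Step 3. [r3c9∈{5}] only 5 remains possible at r3c9. So r3c9=5.
Step 4. [r2c8∈{8}] r2c8 is down to just 8 ⇒ r2c8=8.
Step 5. [r7c4∈{3}] nothing but 3 survives at r7c4 ⇒ r7c4=3.
Step 6. [r7c8∈{1}] nothing but 1 survives at r7c8 ⇒ r7c8=1.
Step 7. [r8c3∈{1,3,5,7,8,9}] r8c3 is the only open cell in row 8 admitting 9, so r8c3=9.
Step 8. [r9c3∈{3,5,7}] across row 9, 7 lands solely at r9c3, so r9c3=7.
Step 9. [r5c5∈{4}] r5c5 is down to just 4, so r5c5=4.
Step 10. [r4c2∈{2,4,6}] in box 4, 4 fits only at r4c2. So r4c2=4.
Step 11. [r1c2∈{5,6,8}] across col 2, 6 lands solely at r1c2. So r1c2=6.
Step 12. [r5c3∈{1,2,3}] across col 3, 3 lands solely at r5c3, so r5c3=3.
Step 13. [r5c7∈{1,5}] across row 5, 1 lands solely at r5c7, so r5c7=1.
Step 14. [r5c2∈{2}] r5c2 has the single candidate 2, so r5c2=2.
Step 15. [r1c5∈{9}] r1c5's peers cover all but 9. So r1c5=9.
Step 16. [r4c6∈{8}] r4c6's peers cover all but 8, so r4c6=8.
Step 17. [r4c7∈{7}] only 7 remains possible at r4c7. So r4c7=7.
Step 18. [r1c7∈{3}] r1c7 is down to just 3 ⇒ r1c7=3.
Step 19. [r9c7∈{5}] r9c7's peers cover all but 5, so r9c7=5.
Step 20. [r8c6∈{4,6}] in col 6, 4 fits only at r8c6 ⇒ r8c6=4.
Step 21. [r7c2∈{8}] nothing but 8 survives at r7c2 ⇒ r7c2=8.
Step 22. [r2c3∈{5}] r2c3 has the single candidate 5. So r2c3=5.
Step 23. [r8c8∈{3}] only 3 remains possible at r8c8 ⇒ r8c8=3.
Step 24. [r3c1∈{7}] r3c1's peers cover all but 7 ⇒ r3c1=7.
Step 25. [r4c4∈{9}] only 9 remains possible at r4c4 ⇒ r4c4=9.
Step 26. [r8c7∈{8}] r8c7 has the single candidate 8. So r8c7=8.
Step 27. [r1c9∈{1}] r1c9 is down to just 1, so r1c9=1.
Step 28. [r2c6∈{6}] r2c6's peers cover all but 6. So r2c6=6.
Step 29. [r4c3∈{6}] r4c3's peers cover all but 6 ⇒ r4c3=6.
Step 30. [r5c8∈{5}] r5c8 has the single candidate 5, so r5c8=5.
Step 31. [r8c4∈{7}] r8c4 has the single candidate 7. So r8c4=7.
Step 32. [r8c5∈{6}] r8c5's peers cover all but 6, so r8c5=6.
Step 33. [r8c2∈{5}] only 5 remains possible at r8c2 ⇒ r8c2=5.
Step 34. [r6c3∈{1}] r6c3's peers cover all but 1 ⇒ r6c3=1.
Step 35. [r3c7∈{9}] only 9 remains possible at r3c7. So r3c7=9.
Step 36. [r9c2∈{3}] nothing but 3 survives at r9c2, so r9c2=3.
Step 37. [r8c1∈{1}] r8c1's peers cover all but 1, so r8c1=1.
Step 38. [r1c6∈{5}] only 5 remains possible at r1c6 ⇒ r1c6=5.
Step 39. [r7c3∈{2}] r7c3 is down to just 2, so r7c3=2.
Step 40. [r3c5∈{2}] nothing but 2 survives at r3c5. So r3c5=2.
Step 41. [r3c6∈{3}] r3c6 has the single candidate 3 ⇒ r3c6=3.
Step 42. [r6c7∈{4}] r6c7 has the single candidate 4, so r6c7=4.
Step 43. [r7c1∈{4}] only 4 remains possible at r7c1. So r7c1=4.
Step 44. [r1c4∈{8}] only 8 remains possible at r1c4, so r1c4=8.
Step 45. [r3c3∈{8}] r3c3 is down to just 8 ⇒ r3c3=8.
Step 46. [r4c8∈{2}] r4c8 is down to just 2. So r4c8=2.
Step 47. [r1c8∈{7}] r1c8 is down to just 7. So r1c8=7.

Answer: 2 6 4 8 9 5 3 7 1 / 3 9 5 1 7 6 2 8 4 / 7 1 8 4 2 3 9 6 5 / 5 4 6 9 1 8 7 2 3 / 9 2 3 6 4 7 1 5 8 / 8 7 1 5 3 2 4 9 6 / 4 8 2 3 5 9 6 1 7 / 1 5 9 7 6 4 8 3 2 / 6 3 7 2 8 1 5 4 9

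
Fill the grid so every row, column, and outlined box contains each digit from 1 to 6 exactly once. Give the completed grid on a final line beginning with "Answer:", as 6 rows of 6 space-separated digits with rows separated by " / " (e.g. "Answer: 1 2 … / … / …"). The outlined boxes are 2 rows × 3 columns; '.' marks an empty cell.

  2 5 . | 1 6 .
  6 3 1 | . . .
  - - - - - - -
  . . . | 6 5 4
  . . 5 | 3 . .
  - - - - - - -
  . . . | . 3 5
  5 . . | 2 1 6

Step 1. [r6c2∈{4}] r6c2's peers cover all but 4 ⇒ r6c2=4.
Step 2. [r5c1∈{1}] only 1 remains possible at r5c1. So r5c1=1.
Step 3. [r4c2∈{1,2,6}] across row 4, 6 lands solely at r4c2. So r4c2=6.
Step 4. [r4c5∈{2}] r4c5 is down to just 2. So r4c5=2.
Step 5. [r5c2∈{2}] only 2 remains possible at r5c2. So r5c2=2.
Step 6. [r6c3∈{3}] r6c3 has the single candidate 3 ⇒ r6c3=3.
Step 7. [r2c4∈{4,5}] 5 has one home in row 2: r2c4 ⇒ r2c4=5.
Step 8. [r5c3∈{6}] only 6 remains possible at r5c3. So r5c3=6.
Step 9. [r3c2∈{1}] nothing but 1 survives at r3c2, so r3c2=1.
Step 10. [r2c5∈{4}] nothing but 4 survives at r2c5. So r2c5=4.
Step 11. [r1c6∈{3}] r1c6 has the single candidate 3 ⇒ r1c6=3.
Step 12. [r4c1∈{4}] nothing but 4 survives at r4c1 ⇒ r4c1=4.
Step 13. [r1c3∈{4}] r1c3 has the single candidate 4. So r1c3=4.
Step 14. [r4c6∈{1}] r4c6's peers cover all but 1. So r4c6=1.
Step 15. [r2c6∈{2}] r2c6 is down to just 2 ⇒ r2c6=2.
Step 16. [r5c4∈{4}] r5c4 has the single candidate 4 ⇒ r5c4=4.
Step 17. [r3c3∈{2}] only 2 remains possible at r3c3 ⇒ r3c3=2.
Step 18. [r3c1∈{3}] r3c1's peers cover all but 3 ⇒ r3c1=3.

Answer: 2 5 4 1 6 3 / 6 3 1 5 4 2 / 3 1 2 6 5 4 / 4 6 5 3 2 1 / 1 2 6 4 3 5 / 5 4 3 2 1 6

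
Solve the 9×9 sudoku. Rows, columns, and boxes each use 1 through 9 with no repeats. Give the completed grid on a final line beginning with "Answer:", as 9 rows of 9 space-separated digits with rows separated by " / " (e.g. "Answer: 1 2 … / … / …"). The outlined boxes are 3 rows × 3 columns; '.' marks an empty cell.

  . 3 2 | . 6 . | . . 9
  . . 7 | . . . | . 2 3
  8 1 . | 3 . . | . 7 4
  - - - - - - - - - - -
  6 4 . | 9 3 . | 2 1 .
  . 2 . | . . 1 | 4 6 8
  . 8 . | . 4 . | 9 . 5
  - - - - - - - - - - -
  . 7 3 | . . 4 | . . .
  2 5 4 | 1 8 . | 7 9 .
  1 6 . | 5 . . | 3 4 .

Step 1. [r5c4∈{7}] nothing but 7 survives at r5c4, so r5c4=7.
Step 2. [r2c7∈{1,5,6,8}] in row 2, 6 fits only at r2c7 ⇒ r2c7=6.
Step 3. [r3c7∈{5}] only 5 remains possible at r3c7 ⇒ r3c7=5.
Step 4. [r1c8∈{8}] r1c8's peers cover all but 8, so r1c8=8.
Step 5. [r5c5∈{5}] r5c5 has the single candidate 5, so r5c5=5.
Step 6. [r7c1∈{9}] r7c1 is down to just 9. So r7c1=9.
Step 7. [r7c5∈{2}] r7c5's peers cover all but 2, so r7c5=2.
Step 8. [r3c5∈{9}] r3c5's peers cover all but 9, so r3c5=9.
Step 9. [r7c4∈{6}] r7c4 has the single candidate 6. So r7c4=6.
Step 10. [r2c4∈{4,8}] in col 4, 8 fits only at r2c4. So r2c4=8.
Step 11. [r1c6∈{5,7}] across row 1, 7 lands solely at r1c6, so r1c6=7.
Step 12. [r2c1∈{4,5}] 4 has one home in row 2: r2c1, so r2c1=4.
Step 13. [r6c1∈{3,7}] r6c1 is the only open cell in row 6 admitting 7 ⇒ r6c1=7.
Step 14. [r6c6∈{2,6}] in row 6, 6 fits only at r6c6, so r6c6=6.
Step 15. [r1c7∈{1}] nothing but 1 survives at r1c7, so r1c7=1.
Step 16. [r8c6∈{3}] r8c6 has the single candidate 3 ⇒ r8c6=3.
Step 17. [r5c1∈{3}] r5c1's peers cover all but 3. So r5c1=3.
Step 18. [r3c3∈{6}] r3c3 has the single candidate 6. So r3c3=6.
Step 19. [r7c8∈{5}] r7c8 has the single candidate 5 ⇒ r7c8=5.
Step 20. [r4c9∈{7}] r4c9 is down to just 7. So r4c9=7.
Step 21. [r1c1∈{5}] only 5 remains possible at r1c1 ⇒ r1c1=5.
Step 22. [r2c5∈{1}] r2c5's peers cover all but 1. So r2c5=1.
Step 23. [r8c9∈{6}] r8c9's peers cover all but 6. So r8c9=6.
Step 24. [r7c7∈{8}] only 8 remains possible at r7c7, so r7c7=8.
Step 25. [r9c9∈{2}] r9c9's peers cover all but 2 ⇒ r9c9=2.
Step 26. [r4c3∈{5}] r4c3's peers cover all but 5. So r4c3=5.
Step 27. [r9c6∈{9}] r9c6 is down to just 9, so r9c6=9.
Step 28. [r4c6∈{8}] nothing but 8 survives at r4c6. So r4c6=8.
Step 29. [r9c5∈{7}] r9c5 is down to just 7. So r9c5=7.
Step 30. [r2c6∈{5}] only 5 remains possible at r2c6. So r2c6=5.
Step 31. [r6c8∈{3}] only 3 remains possible at r6c8. So r6c8=3.
Step 32. [r6c3∈{1}] r6c3 is down to just 1 ⇒ r6c3=1.
Step 33. [r1c4∈{4}] nothing but 4 survives at r1c4 ⇒ r1c4=4.
Step 34. [r9c3∈{8}] nothing but 8 survives at r9c3. So r9c3=8.
Step 35. [r6c4∈{2}] r6c4's peers cover all but 2, so r6c4=2.
Step 36. [r3c6∈{2}] r3c6 is down to just 2, so r3c6=2.
Step 37. [r5c3∈{9}] nothing but 9 survives at r5c3 ⇒ r5c3=9.
Step 38. [r2c2∈{9}] r2c2 has the single candidate 9, so r2c2=9.
Step 39. [r7c9∈{1}] r7c9 is down to just 1 ⇒ r7c9=1.

Answer: 5 3 2 4 6 7 1 8 9 / 4 9 7 8 1 5 6 2 3 / 8 1 6 3 9 2 5 7 4 / 6 4 5 9 3 8 2 1 7 / 3 2 9 7 5 1 4 6 8 / 7 8 1 2 4 6 9 3 5 / 9 7 3 6 2 4 8 5 1 / 2 5 4 1 8 3 7 9 6 / 1 6 8 5 7 9 3 4 2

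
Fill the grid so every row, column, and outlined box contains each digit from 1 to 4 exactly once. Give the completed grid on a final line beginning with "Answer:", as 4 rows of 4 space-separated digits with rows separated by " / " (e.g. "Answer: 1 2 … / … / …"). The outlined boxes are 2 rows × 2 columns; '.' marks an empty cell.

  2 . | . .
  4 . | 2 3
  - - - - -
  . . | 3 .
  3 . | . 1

Step 1. [r4c3∈{4}] nothing but 4 survives at r4c3, so r4c3=4.
Step 2. [r2c2∈{1}] r2c2 has the single candidate 1, so r2c2=1.
Step 3. [r4c2∈{2}] r4c2 is down to just 2, so r4c2=2.
Step 4. [r3c1∈{1}] r3c1 is down to just 1, so r3c1=1.
Step 5. [r1c2∈{3}] nothing but 3 survives at r1c2. So r1c2=3.
Step 6. [r1c4∈{4}] r1c4's peers cover all but 4, so r1c4=4.
Step 7. [r1c3∈{1}] r1c3 is down to just 1. So r1c3=1.
Step 8. [r3c2∈{4}] r3c2 is down to just 4, so r3c2=4.
Step 9. [r3c4∈{2}] r3c4's peers cover all but 2, so r3c4=2.

Answer: 2 3 1 4 / 4 1 2 3 / 1 4 3 2 / 3 2 4 1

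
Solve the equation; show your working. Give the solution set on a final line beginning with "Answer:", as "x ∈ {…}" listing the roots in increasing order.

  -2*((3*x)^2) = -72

Step 1. [-2*((3*x)^2) = -72] -2 out front; divide by -2, so div: (3*x)^2 = 36.
Step 2. [(3*x)^2 = 36] LHS squared, RHS 36 ≥ 0: apply √ (±), so sqrt: 3*x = 6 or -6.
Step 3. [3*x = 6 or -6] 3 out front; divide by 3, so div: x = 2 or -2.

Answer: x ∈ {-2, 2}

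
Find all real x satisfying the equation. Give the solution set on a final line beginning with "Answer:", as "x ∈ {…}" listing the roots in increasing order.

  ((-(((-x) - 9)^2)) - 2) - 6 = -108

Step 1. [((-(((-x) - 9)^2)) - 2) - 6 = -108] the outer -6 inverts by adding 6, so sub: (-(((-x) - 9)^2)) - 2 = -102.
Step 2. [(-(((-x) - 9)^2)) - 2 = -102] add 2: x sits inside (… - 2) ⇒ sub: -(((-x) - 9)^2) = -100.
Step 3. [-(((-x) - 9)^2) = -100] flip signs both sides, so neg: ((-x) - 9)^2 = 100.
Step 4. [((-x) - 9)^2 = 100] LHS squared, RHS 100 ≥ 0: apply √ (±), so sqrt: (-x) - 9 = 10 or -10.
Step 5. [(-x) - 9 = 10 or -10] peel the -9: add 9 from each side ⇒ sub: -x = 19 or -1.
Step 6. [-x = 19 or -1] leading − — multiply by −1 ⇒ neg: x = -19 or 1.

Answer: x ∈ {-19, 1}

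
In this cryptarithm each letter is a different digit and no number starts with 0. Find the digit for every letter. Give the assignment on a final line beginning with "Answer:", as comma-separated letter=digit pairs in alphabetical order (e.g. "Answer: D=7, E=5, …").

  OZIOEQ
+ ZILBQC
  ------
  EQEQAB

Step 1. [col 1: Q + C ≡ B (mod 10)] no forcing yet in column 1 (carry-in 0); C=7 is free and consistent — try it ⇒ C=7.
Step 2. [col 1: Q + C ≡ B (mod 10)] column 1 (Q + C ≡ B (mod 10), carry-in 0) doesn't pin Q yet; pick Q=1 and continue ⇒ Q=1.
Step 3. [col 1: Q + C ≡ B (mod 10)] in column 1 we have Q+C≡B with carry-in 0; given Q=1, C=7 and digits 1,7 already taken and all letters distinct, that pins B to 8 ⇒ B=8.
Step 4. [col 2: E + Q ≡ A (mod 10)] A=0 is one option consistent with column 2 (E + Q ≡ A (mod 10), carry-in 0) — take it. So A=0.
Step 5. [col 2: E + Q ≡ A (mod 10)] column 2 reads E+Q+carry(0)=A with Q=1, A=0; with digits 0,1,7,8 already taken and all letters distinct, the only value for E is 9, so E=9.
Step 6. [col 3: O + B ≡ Q (mod 10)] column 3 reads O+B+carry(1)=Q with B=8, Q=1; with digits 0,1,7,8,9 already taken and all letters distinct, the only value for O is 2 ⇒ O=2.
Step 7. [col 4: I + L ≡ E (mod 10)] column 4 (I + L ≡ E (mod 10), carry-in 1) doesn't pin L yet; pick L=3 and continue ⇒ L=3.
Step 8. [col 4: I + L ≡ E (mod 10)] column 4 reads I+L+carry(1)=E with L=3, E=9; with digits 0,1,2,3,7,8,9 already taken and all letters distinct, the only value for I is 5. So I=5.
Step 9. [col 5: Z + I ≡ Q (mod 10)] column 5: given I=5, Q=1, carry-in 0, and digits 0,1,2,3,5,7,8,9 already taken and all letters distinct, Z+I≡Q (mod 10) forces Z=6 ⇒ Z=6.

Answer: A=0, B=8, C=7, E=9, I=5, L=3, O=2, Q=1, Z=6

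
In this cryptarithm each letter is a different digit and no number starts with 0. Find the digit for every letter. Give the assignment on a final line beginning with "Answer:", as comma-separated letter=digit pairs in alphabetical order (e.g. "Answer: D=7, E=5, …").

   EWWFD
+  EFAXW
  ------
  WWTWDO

Step 1. [col 1: D + W ≡ O (mod 10)] column 1 (D + W ≡ O (mod 10), carry-in 0) doesn't pin D yet; pick D=2 and continue. So D=2.
Step 2. [col 1: D + W ≡ O (mod 10)] several values work for W in column 1 (D + W ≡ O (mod 10), carry-in 0); try W=1, so W=1.
Step 3. [col 1: D + W ≡ O (mod 10)] column 1: given D=2, W=1, carry-in 0, and digits 1,2 already taken and all letters distinct, D+W≡O (mod 10) forces O=3, so O=3.
Step 4. [col 2: F + X ≡ D (mod 10)] column 2 (F + X ≡ D (mod 10), carry-in 0) doesn't pin F yet; pick F=8 and continue, so F=8.
Step 5. [col 2: F + X ≡ D (mod 10)] column 2 reads F+X+carry(0)=D with F=8, D=2; with digits 1,2,3,8 already taken and all letters distinct, the only value for X is 4, so X=4.
Step 6. [col 3: W + A ≡ W (mod 10)] from column 3 (W=1, carry-in 1, digits 1,2,3,4,8 already taken and all letters distinct): A must equal 9. So A=9.
Step 7. [col 4: W + F ≡ T (mod 10)] from column 4 (W=1, F=8, carry-in 1, digits 1,2,3,4,8,9 already taken and all letters distinct): T must equal 0 ⇒ T=0.
Step 8. [col 5: E + E ≡ W (mod 10)] column 5: given W=1, carry-in 1, and digits 0,1,2,3,4,8,9 already taken and all letters distinct, E+E≡W (mod 10) forces E=5. So E=5.

Answer: A=9, D=2, E=5, F=8, O=3, T=0, W=1, X=4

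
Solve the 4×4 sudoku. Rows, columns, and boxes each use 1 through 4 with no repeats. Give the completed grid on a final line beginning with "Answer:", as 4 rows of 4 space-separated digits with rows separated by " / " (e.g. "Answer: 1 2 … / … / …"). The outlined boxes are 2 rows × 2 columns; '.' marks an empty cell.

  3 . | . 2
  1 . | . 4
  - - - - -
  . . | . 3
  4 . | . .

Step 1. [r3c1∈{2}] r3c1 has the single candidate 2 ⇒ r3c1=2.
Step 2. [r4c4∈{1}] r4c4's peers cover all but 1. So r4c4=1.
Step 3. [r2c3∈{3}] only 3 remains possible at r2c3. So r2c3=3.
Step 4. [r1c2∈{4}] r1c2 is down to just 4 ⇒ r1c2=4.
Step 5. [r1c3∈{1}] nothing but 1 survives at r1c3 ⇒ r1c3=1.
Step 6. [r3c3∈{4}] nothing but 4 survives at r3c3. So r3c3=4.
Step 7. [r2c2∈{2}] nothing but 2 survives at r2c2, so r2c2=2.
Step 8. [r4c2∈{3}] r4c2's peers cover all but 3, so r4c2=3.
Step 9. [r3c2∈{1}] nothing but 1 survives at r3c2 ⇒ r3c2=1.
Step 10. [r4c3∈{2}] r4c3 is down to just 2 ⇒ r4c3=2.

Answer: 3 4 1 2 / 1 2 3 4 / 2 1 4 3 / 4 3 2 1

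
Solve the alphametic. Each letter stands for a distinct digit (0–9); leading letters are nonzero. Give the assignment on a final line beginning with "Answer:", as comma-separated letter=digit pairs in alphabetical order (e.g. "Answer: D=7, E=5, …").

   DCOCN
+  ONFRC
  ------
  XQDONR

Step 1. [X] X is the leading digit of a 6-digit sum of two 5-digit numbers; the final carry is exactly 1, so X=1.
Step 2. [col 1: N + C ≡ R (mod 10)] R=7 is one option consistent with column 1 (N + C ≡ R (mod 10), carry-in 0) — take it ⇒ R=7.
Step 3. [col 1: N + C ≡ R (mod 10)] no forcing yet in column 1 (carry-in 0); N=2 is free and consistent — try it, so N=2.
Step 4. [col 1: N + C ≡ R (mod 10)] from column 1 (N=2, R=7, carry-in 0, digits 1,2,7 already taken and all letters distinct): C must equal 5. So C=5.
Step 5. [col 3: O + F ≡ O (mod 10)] from column 3 (nothing yet, carry-in 1, digits 1,2,5,7 already taken and all letters distinct): F must equal 9 ⇒ F=9.
Step 6. [col 3: O + F ≡ O (mod 10)] no forcing yet in column 3 (carry-in 1); O=6 is free and consistent — try it. So O=6.
Step 7. [col 4: C + N ≡ D (mod 10)] column 4: given C=5, N=2, carry-in 1, and digits 1,2,5,6,7,9 already taken and all letters distinct, C+N≡D (mod 10) forces D=8, so D=8.
Step 8. [col 5: D + O ≡ Q (mod 10)] column 5 reads D+O+carry(0)=Q with D=8, O=6; with digits 1,2,5,6,7,8,9 already taken and all letters distinct, the only value for Q is 4. So Q=4.

Answer: C=5, D=8, F=9, N=2, O=6, Q=4, R=7, X=1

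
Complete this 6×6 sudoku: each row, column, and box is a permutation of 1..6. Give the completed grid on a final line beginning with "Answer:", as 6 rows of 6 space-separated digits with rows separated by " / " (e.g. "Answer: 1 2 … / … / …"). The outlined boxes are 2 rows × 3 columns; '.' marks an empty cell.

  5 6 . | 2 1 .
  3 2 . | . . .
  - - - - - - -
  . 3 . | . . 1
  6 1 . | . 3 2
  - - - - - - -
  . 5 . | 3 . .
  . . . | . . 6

Step 1. [r5c6∈{4}] r5c6 is down to just 4. So r5c6=4.
Step 2. [r1c3∈{4}] r1c3 has the single candidate 4. So r1c3=4.
Step 3. [r4c4∈{4,5}] 4 has one home in row 4: r4c4 ⇒ r4c4=4.
Step 4. [r5c5∈{2}] nothing but 2 survives at r5c5, so r5c5=2.
Step 5. [r6c5∈{5}] only 5 remains possible at r6c5 ⇒ r6c5=5.
Step 6. [r3c4∈{5,6}] across box 4, 5 lands solely at r3c4, so r3c4=5.
Step 7. [r5c1∈{1}] only 1 remains possible at r5c1, so r5c1=1.
Step 8. [r3c3∈{2}] r3c3 has the single candidate 2. So r3c3=2.
Step 9. [r3c1∈{4}] nothing but 4 survives at r3c1. So r3c1=4.
Step 10. [r3c5∈{6}] only 6 remains possible at r3c5 ⇒ r3c5=6.
Step 11. [r5c3∈{6}] r5c3 has the single candidate 6, so r5c3=6.
Step 12. [r2c6∈{5}] nothing but 5 survives at r2c6. So r2c6=5.
Step 13. [r6c4∈{1}] nothing but 1 survives at r6c4. So r6c4=1.
Step 14. [r6c3∈{3}] r6c3 is down to just 3, so r6c3=3.
Step 15. [r2c5∈{4}] nothing but 4 survives at r2c5, so r2c5=4.
Step 16. [r1c6∈{3}] r1c6 is down to just 3, so r1c6=3.
Step 17. [r6c2∈{4}] r6c2 has the single candidate 4, so r6c2=4.
Step 18. [r2c4∈{6}] nothing but 6 survives at r2c4. So r2c4=6.
Step 19. [r4c3∈{5}] r4c3 is down to just 5 ⇒ r4c3=5.
Step 20. [r2c3∈{1}] r2c3 is down to just 1. So r2c3=1.
Step 21. [r6c1∈{2}] nothing but 2 survives at r6c1. So r6c1=2.

Answer: 5 6 4 2 1 3 / 3 2 1 6 4 5 / 4 3 2 5 6 1 / 6 1 5 4 3 2 / 1 5 6 3 2 4 / 2 4 3 1 5 6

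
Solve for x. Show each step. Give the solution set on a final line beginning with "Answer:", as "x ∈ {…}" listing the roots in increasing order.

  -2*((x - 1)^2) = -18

Step 1. [-2*((x - 1)^2) = -18] leading coefficient -2: divide by -2, so div: (x - 1)^2 = 9.
Step 2. [(x - 1)^2 = 9] 9 ≥ 0, LHS is (·)² — take ±√ ⇒ sqrt: x - 1 = 3 or -3.
Step 3. [x - 1 = 3 or -3] add 1: x sits inside (… - 1), so sub: x = 4 or -2.

Answer: x ∈ {-2, 4}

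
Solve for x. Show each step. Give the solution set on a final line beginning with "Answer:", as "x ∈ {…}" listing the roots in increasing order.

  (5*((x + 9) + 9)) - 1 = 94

Step 1. [(5*((x + 9) + 9)) - 1 = 94] peel the -1: add 1 from each side ⇒ sub: 5*((x + 9) + 9) = 95.
Step 2. [5*((x + 9) + 9) = 95] 5 out front; divide by 5. So div: (x + 9) + 9 = 19.
Step 3. [(x + 9) + 9 = 19] 9 comes off first (subtract 9), so sub: x + 9 = 10.
Step 4. [x + 9 = 10] the outer +9 inverts by subtracting 9. So sub: x = 1.

Answer: x ∈ {1}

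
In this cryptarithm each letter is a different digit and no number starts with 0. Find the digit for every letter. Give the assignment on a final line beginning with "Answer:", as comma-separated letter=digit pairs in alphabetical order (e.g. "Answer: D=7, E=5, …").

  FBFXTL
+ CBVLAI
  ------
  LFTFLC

Step 1. [col 1: L + I ≡ C (mod 10)] several values work for L in column 1 (L + I ≡ C (mod 10), carry-in 0); try L=5 ⇒ L=5.
Step 2. [col 1: L + I ≡ C (mod 10)] column 1 (L + I ≡ C (mod 10), carry-in 0) doesn't pin I yet; pick I=7 and continue. So I=7.
Step 3. [col 1: L + I ≡ C (mod 10)] in column 1 we have L+I≡C with carry-in 0; given L=5, I=7 and digits 5,7 already taken and all letters distinct, that pins C to 2, so C=2.
Step 4. [col 2: T + A ≡ L (mod 10)] several values work for A in column 2 (T + A ≡ L (mod 10), carry-in 1); try A=4. So A=4.
Step 5. [col 2: T + A ≡ L (mod 10)] column 2 reads T+A+carry(1)=L with A=4, L=5; with digits 2,4,5,7 already taken and all letters distinct, the only value for T is 0 ⇒ T=0.
Step 6. [col 3: X + L ≡ F (mod 10)] no forcing yet in column 3 (carry-in 0); F=3 is free and consistent — try it. So F=3.
Step 7. [col 3: X + L ≡ F (mod 10)] from column 3 (L=5, F=3, carry-in 0, digits 0,2,3,4,5,7 already taken and all letters distinct): X must equal 8 ⇒ X=8.
Step 8. [col 4: F + V ≡ T (mod 10)] column 4 reads F+V+carry(1)=T with F=3, T=0; with digits 0,2,3,4,5,7,8 already taken and all letters distinct, the only value for V is 6, so V=6.
Step 9. [col 5: B + B ≡ F (mod 10)] in column 5 we have B+B≡F with carry-in 1; given F=3 and digits 0,2,3,4,5,6,7,8 already taken and all letters distinct, that pins B to 1, so B=1.

Answer: A=4, B=1, C=2, F=3, I=7, L=5, T=0, V=6, X=8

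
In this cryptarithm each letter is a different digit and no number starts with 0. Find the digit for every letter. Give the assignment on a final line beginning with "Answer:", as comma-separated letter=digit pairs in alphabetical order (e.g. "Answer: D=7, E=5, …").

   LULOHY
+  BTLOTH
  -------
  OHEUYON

Step 1. [col 1: Y + H ≡ N (mod 10)] N=9 is one option consistent with column 1 (Y + H ≡ N (mod 10), carry-in 0) — take it ⇒ N=9.
Step 2. [col 1: Y + H ≡ N (mod 10)] several values work for H in column 1 (Y + H ≡ N (mod 10), carry-in 0); try H=6 ⇒ H=6.
Step 3. [col 1: Y + H ≡ N (mod 10)] column 1: given H=6, N=9, carry-in 0, and digits 6,9 already taken and all letters distinct, Y+H≡N (mod 10) forces Y=3 ⇒ Y=3.
Step 4. [col 2: H + T ≡ O (mod 10)] no forcing yet in column 2 (carry-in 0); T=5 is free and consistent — try it. So T=5.
Step 5. [col 2: H + T ≡ O (mod 10)] in column 2 we have H+T≡O with carry-in 0; given H=6, T=5 and digits 3,5,6,9 already taken and all letters distinct, that pins O to 1. So O=1.
Step 6. [col 4: L + L ≡ U (mod 10)] L=7 is one option consistent with column 4 (L + L ≡ U (mod 10), carry-in 0) — take it ⇒ L=7.
Step 7. [col 4: L + L ≡ U (mod 10)] from column 4 (L=7, carry-in 0, digits 1,3,5,6,7,9 already taken and all letters distinct): U must equal 4. So U=4.
Step 8. [col 5: U + T ≡ E (mod 10)] column 5: given U=4, T=5, carry-in 1, and digits 1,3,4,5,6,7,9 already taken and all letters distinct, U+T≡E (mod 10) forces E=0, so E=0.
Step 9. [col 6: L + B ≡ H (mod 10)] in column 6 we have L+B≡H with carry-in 1; given L=7, H=6 and digits 0,1,3,4,5,6,7,9 already taken and all letters distinct, that pins B to 8 ⇒ B=8.

Answer: B=8, E=0, H=6, L=7, N=9, O=1, T=5, U=4, Y=3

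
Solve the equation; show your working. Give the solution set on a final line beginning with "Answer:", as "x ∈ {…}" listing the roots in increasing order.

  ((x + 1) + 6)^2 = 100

Step 1. [((x + 1) + 6)^2 = 100] √ both sides: 100 ≥ 0 gives two branches. So sqrt: (x + 1) + 6 = 10 or -10.
Step 2. [(x + 1) + 6 = 10 or -10] +6 is outermost — subtract 6 both sides, so sub: x + 1 = 4 or -16.
Step 3. [x + 1 = 4 or -16] +1 is outermost — subtract 1 both sides, so sub: x = 3 or -17.

Answer: x ∈ {-17, 3}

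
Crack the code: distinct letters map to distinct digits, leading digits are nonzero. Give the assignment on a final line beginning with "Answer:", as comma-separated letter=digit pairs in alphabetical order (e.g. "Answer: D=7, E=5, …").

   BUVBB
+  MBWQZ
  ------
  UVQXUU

Step 1. [col 1: B + Z ≡ U (mod 10)] column 1 (B + Z ≡ U (mod 10), carry-in 0) doesn't pin B yet; pick B=4 and continue ⇒ B=4.
Step 2. [col 1: B + Z ≡ U (mod 10)] no forcing yet in column 1 (carry-in 0); Z=7 is free and consistent — try it, so Z=7.
Step 3. [col 1: B + Z ≡ U (mod 10)] from column 1 (B=4, Z=7, carry-in 0, digits 4,7 already taken and all letters distinct): U must equal 1, so U=1.
Step 4. [col 2: B + Q ≡ U (mod 10)] column 2: given B=4, U=1, carry-in 1, and digits 1,4,7 already taken and all letters distinct, B+Q≡U (mod 10) forces Q=6, so Q=6.
Step 5. [col 3: V + W ≡ X (mod 10)] column 3 (V + W ≡ X (mod 10), carry-in 1) doesn't pin X yet; pick X=2 and continue, so X=2.
Step 6. [col 3: V + W ≡ X (mod 10)] W=8 is one option consistent with column 3 (V + W ≡ X (mod 10), carry-in 1) — take it. So W=8.
Step 7. [col 3: V + W ≡ X (mod 10)] from column 3 (W=8, X=2, carry-in 1, digits 1,2,4,6,7,8 already taken and all letters distinct): V must equal 3. So V=3.
Step 8. [col 5: B + M ≡ V (mod 10)] column 5 reads B+M+carry(0)=V with B=4, V=3; with digits 1,2,3,4,6,7,8 already taken and all letters distinct, the only value for M is 9, so M=9.

Answer: B=4, M=9, Q=6, U=1, V=3, W=8, X=2, Z=7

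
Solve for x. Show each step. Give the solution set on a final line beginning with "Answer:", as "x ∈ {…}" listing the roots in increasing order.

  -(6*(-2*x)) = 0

Step 1. [-(6*(-2*x)) = 0] LHS negated; negate both sides, so neg: 6*(-2*x) = 0.
Step 2. [6*(-2*x) = 0] 6 out front; divide by 6 ⇒ div: -2*x = 0.
Step 3. [-2*x = 0] -2 out front; divide by -2 ⇒ div: x = 0.

Answer: x ∈ {0}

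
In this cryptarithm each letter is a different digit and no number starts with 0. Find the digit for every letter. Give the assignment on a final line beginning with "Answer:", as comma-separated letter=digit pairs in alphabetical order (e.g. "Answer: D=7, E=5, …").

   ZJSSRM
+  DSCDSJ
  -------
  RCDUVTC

Step 1. [col 1: M + J ≡ C (mod 10)] several values work for C in column 1 (M + J ≡ C (mod 10), carry-in 0); try C=2. So C=2.
Step 2. [col 1: M + J ≡ C (mod 10)] column 1 (M + J ≡ C (mod 10), carry-in 0) doesn't pin J yet; pick J=8 and continue ⇒ J=8.
Step 3. [col 1: M + J ≡ C (mod 10)] column 1: given J=8, C=2, carry-in 0, and digits 2,8 already taken and all letters distinct, M+J≡C (mod 10) forces M=4 ⇒ M=4.
Step 4. [col 2: R + S ≡ T (mod 10)] no forcing yet in column 2 (carry-in 1); S=7 is free and consistent — try it. So S=7.
Step 5. [col 2: R + S ≡ T (mod 10)] no forcing yet in column 2 (carry-in 1); T=9 is free and consistent — try it. So T=9.
Step 6. [col 2: R + S ≡ T (mod 10)] from column 2 (S=7, T=9, carry-in 1, digits 2,4,7,8,9 already taken and all letters distinct): R must equal 1. So R=1.
Step 7. [col 3: S + D ≡ V (mod 10)] several values work for V in column 3 (S + D ≡ V (mod 10), carry-in 0); try V=3 ⇒ V=3.
Step 8. [col 3: S + D ≡ V (mod 10)] in column 3 we have S+D≡V with carry-in 0; given S=7, V=3 and digits 1,2,3,4,7,8,9 already taken and all letters distinct, that pins D to 6. So D=6.
Step 9. [col 4: S + C ≡ U (mod 10)] from column 4 (S=7, C=2, carry-in 1, digits 1,2,3,4,6,7,8,9 already taken and all letters distinct): U must equal 0. So U=0.
Step 10. [col 6: Z + D ≡ C (mod 10)] column 6: given D=6, C=2, carry-in 1, and digits 0,1,2,3,4,6,7,8,9 already taken and all letters distinct, Z+D≡C (mod 10) forces Z=5 ⇒ Z=5.

Answer: C=2, D=6, J=8, M=4, R=1, S=7, T=9, U=0, V=3, Z=5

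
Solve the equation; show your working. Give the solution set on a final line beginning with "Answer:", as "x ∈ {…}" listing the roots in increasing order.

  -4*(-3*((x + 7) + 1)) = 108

Step 1. [-4*(-3*((x + 7) + 1)) = 108] LHS = -4·(…); ÷-4 both sides. So div: -3*((x + 7) + 1) = -27.
Step 2. [-3*((x + 7) + 1) = -27] -3·(inner) — divide through by -3. So div: (x + 7) + 1 = 9.
Step 3. [(x + 7) + 1 = 9] subtract 1: x sits inside (… + 1) ⇒ sub: x + 7 = 8.
Step 4. [x + 7 = 8] +7 is outermost — subtract 7 both sides. So sub: x = 1.

Answer: x ∈ {1}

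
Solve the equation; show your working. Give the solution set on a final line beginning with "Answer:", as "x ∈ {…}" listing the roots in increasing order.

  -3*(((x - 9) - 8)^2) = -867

Step 1. [-3*(((x - 9) - 8)^2) = -867] leading coefficient -3: divide by -3, so div: ((x - 9) - 8)^2 = 289.
Step 2. [((x - 9) - 8)^2 = 289] 289 ≥ 0, LHS is (·)² — take ±√ ⇒ sqrt: (x - 9) - 8 = 17 or -17.
Step 3. [(x - 9) - 8 = 17 or -17] add 8: x sits inside (… - 8). So sub: x - 9 = 25 or -9.
Step 4. [x - 9 = 25 or -9] -9 is outermost — add 9 both sides ⇒ sub: x = 34 or 0.

Answer: x ∈ {0, 34}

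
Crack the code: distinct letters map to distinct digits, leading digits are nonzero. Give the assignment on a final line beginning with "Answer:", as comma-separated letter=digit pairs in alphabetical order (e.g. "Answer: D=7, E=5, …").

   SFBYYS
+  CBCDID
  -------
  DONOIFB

Step 1. [col 1: S + D ≡ B (mod 10)] no forcing yet in column 1 (carry-in 0); D=1 is free and consistent — try it. So D=1.
Step 2. [col 1: S + D ≡ B (mod 10)] S=4 is one option consistent with column 1 (S + D ≡ B (mod 10), carry-in 0) — take it, so S=4.
Step 3. [col 1: S + D ≡ B (mod 10)] from column 1 (S=4, D=1, carry-in 0, digits 1,4 already taken and all letters distinct): B must equal 5, so B=5.
Step 4. [col 2: Y + I ≡ F (mod 10)] no forcing yet in column 2 (carry-in 0); F=6 is free and consistent — try it. So F=6.
Step 5. [col 2: Y + I ≡ F (mod 10)] no forcing yet in column 2 (carry-in 0); I=9 is free and consistent — try it ⇒ I=9.
Step 6. [col 2: Y + I ≡ F (mod 10)] column 2: given I=9, F=6, carry-in 0, and digits 1,4,5,6,9 already taken and all letters distinct, Y+I≡F (mod 10) forces Y=7, so Y=7.
Step 7. [col 4: B + C ≡ O (mod 10)] column 4 (B + C ≡ O (mod 10), carry-in 0) doesn't pin C yet; pick C=8 and continue. So C=8.
Step 8. [col 4: B + C ≡ O (mod 10)] column 4 reads B+C+carry(0)=O with B=5, C=8; with digits 1,4,5,6,7,8,9 already taken and all letters distinct, the only value for O is 3 ⇒ O=3.
Step 9. [col 5: F + B ≡ N (mod 10)] from column 5 (F=6, B=5, carry-in 1, digits 1,3,4,5,6,7,8,9 already taken and all letters distinct): N must equal 2. So N=2.

Answer: B=5, C=8, D=1, F=6, I=9, N=2, O=3, S=4, Y=7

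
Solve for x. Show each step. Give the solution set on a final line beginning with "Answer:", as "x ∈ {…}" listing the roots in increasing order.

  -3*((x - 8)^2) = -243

Step 1. [-3*((x - 8)^2) = -243] divide by the outer -3 ⇒ div: (x - 8)^2 = 81.
Step 2. [(x - 8)^2 = 81] √ both sides: 81 ≥ 0 gives two branches, so sqrt: x - 8 = 9 or -9.
Step 3. [x - 8 = 9 or -9] add 8: x sits inside (… - 8), so sub: x = 17 or -1.

Answer: x ∈ {-1, 17}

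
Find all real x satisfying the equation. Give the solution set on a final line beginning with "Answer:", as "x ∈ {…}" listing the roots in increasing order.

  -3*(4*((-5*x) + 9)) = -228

Step 1. [-3*(4*((-5*x) + 9)) = -228] -3·(inner) — divide through by -3 ⇒ div: 4*((-5*x) + 9) = 76.
Step 2. [4*((-5*x) + 9) = 76] leading coefficient 4: divide by 4 ⇒ div: (-5*x) + 9 = 19.
Step 3. [(-5*x) + 9 = 19] subtract 9: x sits inside (… + 9) ⇒ sub: -5*x = 10.
Step 4. [-5*x = 10] -5 out front; divide by -5, so div: x = -2.

Answer: x ∈ {-2}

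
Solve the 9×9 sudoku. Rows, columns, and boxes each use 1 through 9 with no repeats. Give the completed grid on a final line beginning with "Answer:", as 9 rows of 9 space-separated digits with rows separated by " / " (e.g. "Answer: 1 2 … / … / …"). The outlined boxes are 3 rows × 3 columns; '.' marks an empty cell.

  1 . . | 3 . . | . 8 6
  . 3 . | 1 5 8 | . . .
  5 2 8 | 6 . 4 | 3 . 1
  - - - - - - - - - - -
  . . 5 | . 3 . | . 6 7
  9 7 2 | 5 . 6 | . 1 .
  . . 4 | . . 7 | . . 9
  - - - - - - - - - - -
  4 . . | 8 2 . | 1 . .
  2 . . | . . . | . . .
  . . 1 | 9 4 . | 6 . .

Step 1. [r5c9∈{3,4,8}] row 5 places 3 nowhere but r5c9 ⇒ r5c9=3.
Step 2. [r7c9∈{5}] only 5 remains possible at r7c9 ⇒ r7c9=5.
Step 3. [r4c1∈{8}] r4c1 is down to just 8, so r4c1=8.
Step 4. [r1c7∈{2,4,5,7,9}] 5 has one home in row 1: r1c7. So r1c7=5.
Step 5. [r7c6∈{3}] only 3 remains possible at r7c6 ⇒ r7c6=3.
Step 6. [r8c3∈{3,6,7,9}] col 3 places 3 nowhere but r8c3 ⇒ r8c3=3.
Step 7. [r6c4∈{2}] r6c4 has the single candidate 2. So r6c4=2.
Step 8. [r5c7∈{4,8}] across row 5, 4 lands solely at r5c7. So r5c7=4.
Step 9. [r9c1∈{7}] r9c1 has the single candidate 7, so r9c1=7.
Step 10. [r7c8∈{7,9}] 7 has one home in row 7: r7c8 ⇒ r7c8=7.
Step 11. [r3c8∈{9}] only 9 remains possible at r3c8, so r3c8=9.
Step 12. [r2c3∈{6,7,9}] across row 2, 9 lands solely at r2c3, so r2c3=9.
Step 13. [r8c5∈{1,6,7}] across col 5, 6 lands solely at r8c5. So r8c5=6.
Step 14. [r6c5∈{1,8}] across col 5, 1 lands solely at r6c5. So r6c5=1.
Step 15. [r8c8∈{4}] only 4 remains possible at r8c8 ⇒ r8c8=4.
Step 16. [r8c9∈{8}] r8c9's peers cover all but 8. So r8c9=8.
Step 17. [r2c8∈{2}] only 2 remains possible at r2c8. So r2c8=2.
Step 18. [r6c2∈{6}] nothing but 6 survives at r6c2. So r6c2=6.
Step 19. [r9c6∈{5}] nothing but 5 survives at r9c6, so r9c6=5.
Step 20. [r1c5∈{7,9}] across col 5, 9 lands solely at r1c5. So r1c5=9.
Step 21. [r8c7∈{9}] r8c7's peers cover all but 9 ⇒ r8c7=9.
Step 22. [r5c5∈{8}] r5c5 is down to just 8. So r5c5=8.
Step 23. [r4c2∈{1}] r4c2 has the single candidate 1. So r4c2=1.
Step 24. [r4c6∈{9}] r4c6 is down to just 9 ⇒ r4c6=9.
Step 25. [r2c9∈{4}] r2c9's peers cover all but 4, so r2c9=4.
Step 26. [r7c3∈{6}] r7c3 has the single candidate 6. So r7c3=6.
Step 27. [r2c7∈{7}] r2c7 has the single candidate 7. So r2c7=7.
Step 28. [r8c6∈{1}] r8c6 is down to just 1. So r8c6=1.
Step 29. [r4c4∈{4}] r4c4 has the single candidate 4. So r4c4=4.
Step 30. [r1c6∈{2}] nothing but 2 survives at r1c6 ⇒ r1c6=2.
Step 31. [r7c2∈{9}] r7c2's peers cover all but 9. So r7c2=9.
Step 32. [r9c8∈{3}] r9c8's peers cover all but 3 ⇒ r9c8=3.
Step 33. [r4c7∈{2}] r4c7's peers cover all but 2, so r4c7=2.
Step 34. [r1c3∈{7}] r1c3 is down to just 7, so r1c3=7.
Step 35. [r9c9∈{2}] r9c9 is down to just 2 ⇒ r9c9=2.
Step 36. [r6c7∈{8}] r6c7 is down to just 8. So r6c7=8.
Step 37. [r9c2∈{8}] only 8 remains possible at r9c2, so r9c2=8.
Step 38. [r2c1∈{6}] r2c1 is down to just 6, so r2c1=6.
Step 39. [r6c8∈{5}] r6c8 is down to just 5. So r6c8=5.
Step 40. [r3c5∈{7}] nothing but 7 survives at r3c5, so r3c5=7.
Step 41. [r8c2∈{5}] r8c2 has the single candidate 5, so r8c2=5.
Step 42. [r8c4∈{7}] nothing but 7 survives at r8c4 ⇒ r8c4=7.
Step 43. [r6c1∈{3}] r6c1 is down to just 3, so r6c1=3.
Step 44. [r1c2∈{4}] r1c2 is down to just 4, so r1c2=4.

Answer: 1 4 7 3 9 2 5 8 6 / 6 3 9 1 5 8 7 2 4 / 5 2 8 6 7 4 3 9 1 / 8 1 5 4 3 9 2 6 7 / 9 7 2 5 8 6 4 1 3 / 3 6 4 2 1 7 8 5 9 / 4 9 6 8 2 3 1 7 5 / 2 5 3 7 6 1 9 4 8 / 7 8 1 9 4 5 6 3 2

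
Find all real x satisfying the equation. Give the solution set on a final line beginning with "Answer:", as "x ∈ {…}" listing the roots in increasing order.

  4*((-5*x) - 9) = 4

Step 1. [4*((-5*x) - 9) = 4] leading coefficient 4: divide by 4, so div: (-5*x) - 9 = 1.
Step 2. [(-5*x) - 9 = 1] 9 comes off first (add 9) ⇒ sub: -5*x = 10.
Step 3. [-5*x = 10] -5 out front; divide by -5. So div: x = -2.

Answer: x ∈ {-2}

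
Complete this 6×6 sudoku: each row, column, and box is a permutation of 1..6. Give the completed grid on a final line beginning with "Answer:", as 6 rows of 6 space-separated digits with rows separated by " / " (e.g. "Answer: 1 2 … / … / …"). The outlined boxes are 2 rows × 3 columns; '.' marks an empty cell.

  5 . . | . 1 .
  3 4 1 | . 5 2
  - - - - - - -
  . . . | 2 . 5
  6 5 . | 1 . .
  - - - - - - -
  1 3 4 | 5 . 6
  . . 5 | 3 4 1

Step 1. [r1c3∈{2,6}] col 3 places 6 nowhere but r1c3, so r1c3=6.
Step 2. [r4c5∈{3}] r4c5 has the single candidate 3 ⇒ r4c5=3.
Step 3. [r1c6∈{3,4}] in row 1, 3 fits only at r1c6 ⇒ r1c6=3.
Step 4. [r6c1∈{2}] nothing but 2 survives at r6c1 ⇒ r6c1=2.
Step 5. [r1c2∈{2}] only 2 remains possible at r1c2, so r1c2=2.
Step 6. [r3c5∈{6}] r3c5 is down to just 6, so r3c5=6.
Step 7. [r2c4∈{6}] r2c4 has the single candidate 6. So r2c4=6.
Step 8. [r4c3∈{2}] only 2 remains possible at r4c3. So r4c3=2.
Step 9. [r3c2∈{1}] nothing but 1 survives at r3c2 ⇒ r3c2=1.
Step 10. [r6c2∈{6}] r6c2 is down to just 6. So r6c2=6.
Step 11. [r3c3∈{3}] r3c3's peers cover all but 3. So r3c3=3.
Step 12. [r4c6∈{4}] nothing but 4 survives at r4c6, so r4c6=4.
Step 13. [r3c1∈{4}] only 4 remains possible at r3c1. So r3c1=4.
Step 14. [r1c4∈{4}] nothing but 4 survives at r1c4. So r1c4=4.
Step 15. [r5c5∈{2}] r5c5 is down to just 2. So r5c5=2.

Answer: 5 2 6 4 1 3 / 3 4 1 6 5 2 / 4 1 3 2 6 5 / 6 5 2 1 3 4 / 1 3 4 5 2 6 / 2 6 5 3 4 1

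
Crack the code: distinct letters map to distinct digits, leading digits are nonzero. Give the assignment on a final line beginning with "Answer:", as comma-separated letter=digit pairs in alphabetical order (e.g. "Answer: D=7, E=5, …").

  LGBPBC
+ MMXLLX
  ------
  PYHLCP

Step 1. [col 1: C + X ≡ P (mod 10)] column 1 (C + X ≡ P (mod 10), carry-in 0) doesn't pin P yet; pick P=9 and continue, so P=9.
Step 2. [col 1: C + X ≡ P (mod 10)] several values work for X in column 1 (C + X ≡ P (mod 10), carry-in 0); try X=8 ⇒ X=8.
Step 3. [col 1: C + X ≡ P (mod 10)] column 1: given X=8, P=9, carry-in 0, and digits 8,9 already taken and all letters distinct, C+X≡P (mod 10) forces C=1 ⇒ C=1.
Step 4. [col 2: B + L ≡ C (mod 10)] column 2 (B + L ≡ C (mod 10), carry-in 0) doesn't pin B yet; pick B=5 and continue. So B=5.
Step 5. [col 2: B + L ≡ C (mod 10)] in column 2 we have B+L≡C with carry-in 0; given B=5, C=1 and digits 1,5,8,9 already taken and all letters distinct, that pins L to 6. So L=6.
Step 6. [col 4: B + X ≡ H (mod 10)] column 4 reads B+X+carry(1)=H with B=5, X=8; with digits 1,5,6,8,9 already taken and all letters distinct, the only value for H is 4 ⇒ H=4.
Step 7. [col 5: G + M ≡ Y (mod 10)] G=7 is one option consistent with column 5 (G + M ≡ Y (mod 10), carry-in 1) — take it. So G=7.
Step 8. [col 5: G + M ≡ Y (mod 10)] column 5: given G=7, carry-in 1, and digits 1,4,5,6,7,8,9 already taken and all letters distinct, G+M≡Y (mod 10) forces Y=0 ⇒ Y=0.
Step 9. [col 5: G + M ≡ Y (mod 10)] column 5 reads G+M+carry(1)=Y with G=7, Y=0; with digits 0,1,4,5,6,7,8,9 already taken and all letters distinct, the only value for M is 2, so M=2.

Answer: B=5, C=1, G=7, H=4, L=6, M=2, P=9, X=8, Y=0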